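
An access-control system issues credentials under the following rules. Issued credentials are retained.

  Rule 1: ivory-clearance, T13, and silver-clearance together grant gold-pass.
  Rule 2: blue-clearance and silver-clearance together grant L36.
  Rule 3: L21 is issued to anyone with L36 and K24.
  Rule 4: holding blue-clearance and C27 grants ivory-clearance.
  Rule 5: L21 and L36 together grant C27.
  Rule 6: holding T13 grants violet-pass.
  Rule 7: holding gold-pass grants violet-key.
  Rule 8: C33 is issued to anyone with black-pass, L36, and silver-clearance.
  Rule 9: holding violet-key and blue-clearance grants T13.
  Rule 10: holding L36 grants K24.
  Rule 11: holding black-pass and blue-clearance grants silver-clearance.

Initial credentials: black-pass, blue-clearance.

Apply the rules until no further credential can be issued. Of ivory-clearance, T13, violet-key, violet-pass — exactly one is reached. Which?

Holding black-pass and blue-clearance grants silver-clearance (Rule 11).
Holding blue-clearance and silver-clearance grants L36 (Rule 2).
Holding L36 grants K24 (Rule 10).
Holding L36 and K24 grants L21 (Rule 3).
Holding L21 and L36 grants C27 (Rule 5).
Holding blue-clearance and C27 grants ivory-clearance (Rule 4).
violet-key would need gold-pass (Rule 7), but gold-pass is never granted. T13 would need violet-key and blue-clearance (Rule 9), but violet-key is never granted. violet-pass would need T13 (Rule 6), but T13 is never granted.

ivory-clearance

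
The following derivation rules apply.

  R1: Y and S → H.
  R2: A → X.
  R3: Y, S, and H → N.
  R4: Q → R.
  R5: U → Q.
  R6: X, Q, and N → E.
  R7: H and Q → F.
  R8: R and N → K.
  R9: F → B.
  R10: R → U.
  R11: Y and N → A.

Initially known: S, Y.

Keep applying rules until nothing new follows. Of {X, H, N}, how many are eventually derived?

Y and S hold, so H follows (R1).
From Y, S, and H, R3 gives N.
From Y and N, R11 gives A.
From A, R2 gives X.
X: reached.
H: reached.
N: reached.
All 3 are reached.

3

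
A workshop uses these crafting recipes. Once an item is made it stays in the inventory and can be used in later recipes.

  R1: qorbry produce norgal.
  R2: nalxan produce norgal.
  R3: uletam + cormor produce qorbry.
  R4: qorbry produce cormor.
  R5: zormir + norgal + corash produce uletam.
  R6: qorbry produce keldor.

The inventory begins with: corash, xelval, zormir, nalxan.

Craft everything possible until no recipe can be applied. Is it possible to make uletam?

Yes

Using R2, nalxan makes norgal.
Using R5, zormir, norgal, and corash make uletam.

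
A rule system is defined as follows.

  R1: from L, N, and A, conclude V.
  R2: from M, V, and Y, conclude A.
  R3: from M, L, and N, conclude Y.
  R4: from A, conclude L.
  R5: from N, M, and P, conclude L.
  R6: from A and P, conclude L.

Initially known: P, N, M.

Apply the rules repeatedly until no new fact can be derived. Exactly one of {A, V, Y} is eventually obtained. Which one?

N, M, and P hold, so L follows (R5).
From M, L, and N, R3 gives Y.
A would need M, V, and Y (R2), but V is never established. V would need L, N, and A (R1), but A is never established.

Y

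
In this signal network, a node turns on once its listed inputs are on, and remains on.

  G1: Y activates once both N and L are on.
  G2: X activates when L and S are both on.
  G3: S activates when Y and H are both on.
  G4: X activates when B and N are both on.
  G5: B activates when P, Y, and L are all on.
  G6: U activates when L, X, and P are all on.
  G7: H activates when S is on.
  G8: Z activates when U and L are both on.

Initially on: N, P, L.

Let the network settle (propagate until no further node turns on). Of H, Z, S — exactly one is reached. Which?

G1: N and L on → Y on.
G5: P, Y, and L on → B on.
B and N are on, so X activates (G4).
L, X, and P are on, so U activates (G6).
G8: U and L on → Z on.
H would need S (G7), but S never turns on. S would need Y and H (G3), but H never turns on.

Z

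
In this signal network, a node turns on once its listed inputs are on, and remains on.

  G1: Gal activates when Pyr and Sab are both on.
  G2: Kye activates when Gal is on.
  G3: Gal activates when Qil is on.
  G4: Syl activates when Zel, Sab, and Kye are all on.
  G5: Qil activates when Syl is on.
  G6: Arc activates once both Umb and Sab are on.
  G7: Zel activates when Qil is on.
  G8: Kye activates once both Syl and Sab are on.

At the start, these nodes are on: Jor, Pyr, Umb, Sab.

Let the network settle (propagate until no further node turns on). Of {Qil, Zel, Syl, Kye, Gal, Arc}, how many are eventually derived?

3

G1: Pyr and Sab on → Gal on.
Umb and Sab are on, so Arc activates (G6).
G2: Gal on → Kye on.
Qil would need Syl (G5), but Syl never turns on.
Zel would need Qil (G7), but Qil never turns on.
Syl would need Zel, Sab, and Kye (G4), but Zel never turns on.
Kye: reached.
Gal: reached.
Arc: reached.
Reached: Kye, Gal, and Arc — 3 of the 6.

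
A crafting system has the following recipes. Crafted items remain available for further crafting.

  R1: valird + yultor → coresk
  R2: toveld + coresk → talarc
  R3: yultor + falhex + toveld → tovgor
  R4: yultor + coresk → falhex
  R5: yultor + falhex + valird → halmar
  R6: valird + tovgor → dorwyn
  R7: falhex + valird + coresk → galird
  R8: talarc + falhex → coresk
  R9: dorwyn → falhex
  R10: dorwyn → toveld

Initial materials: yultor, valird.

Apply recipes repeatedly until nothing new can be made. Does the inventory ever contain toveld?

No

toveld would need dorwyn (R10), but dorwyn is never obtained.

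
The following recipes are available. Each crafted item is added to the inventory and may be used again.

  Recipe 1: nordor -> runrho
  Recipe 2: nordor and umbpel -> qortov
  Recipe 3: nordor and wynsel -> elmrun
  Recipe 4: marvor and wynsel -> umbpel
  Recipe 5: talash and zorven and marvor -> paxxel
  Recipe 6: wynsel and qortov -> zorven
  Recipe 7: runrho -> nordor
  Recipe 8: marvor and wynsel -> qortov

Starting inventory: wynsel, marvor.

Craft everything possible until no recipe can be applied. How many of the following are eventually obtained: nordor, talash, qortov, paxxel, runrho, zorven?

marvor and wynsel -> qortov (Recipe 8).
wynsel and qortov -> zorven (Recipe 6).
nordor would need runrho (Recipe 7), but runrho is never obtained.
No rule produces talash, and it is not given.
qortov: reached.
paxxel would need talash, zorven, and marvor (Recipe 5), but talash is never obtained.
runrho would need nordor (Recipe 1), but nordor is never obtained.
zorven: reached.
Reached: qortov and zorven — 2 of the 6.

2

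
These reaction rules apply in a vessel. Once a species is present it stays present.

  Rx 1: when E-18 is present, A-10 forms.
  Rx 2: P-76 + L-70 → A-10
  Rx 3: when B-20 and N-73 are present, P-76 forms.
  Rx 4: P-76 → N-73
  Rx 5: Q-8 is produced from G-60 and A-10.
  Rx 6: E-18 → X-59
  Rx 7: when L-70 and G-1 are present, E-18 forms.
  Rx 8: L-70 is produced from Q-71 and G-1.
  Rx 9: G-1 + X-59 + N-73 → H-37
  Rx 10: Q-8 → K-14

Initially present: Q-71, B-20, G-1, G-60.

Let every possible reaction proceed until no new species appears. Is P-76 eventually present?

No

P-76 would need B-20 and N-73 (Rx 3), but N-73 never forms.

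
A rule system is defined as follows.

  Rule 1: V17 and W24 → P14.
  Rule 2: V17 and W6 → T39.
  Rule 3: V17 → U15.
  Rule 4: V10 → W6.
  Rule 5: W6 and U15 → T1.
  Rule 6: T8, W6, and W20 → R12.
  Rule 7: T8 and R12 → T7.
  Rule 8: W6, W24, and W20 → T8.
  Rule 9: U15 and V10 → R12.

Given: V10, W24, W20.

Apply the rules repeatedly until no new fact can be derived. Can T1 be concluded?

T1 would need W6 and U15 (Rule 5), but U15 is never established.

No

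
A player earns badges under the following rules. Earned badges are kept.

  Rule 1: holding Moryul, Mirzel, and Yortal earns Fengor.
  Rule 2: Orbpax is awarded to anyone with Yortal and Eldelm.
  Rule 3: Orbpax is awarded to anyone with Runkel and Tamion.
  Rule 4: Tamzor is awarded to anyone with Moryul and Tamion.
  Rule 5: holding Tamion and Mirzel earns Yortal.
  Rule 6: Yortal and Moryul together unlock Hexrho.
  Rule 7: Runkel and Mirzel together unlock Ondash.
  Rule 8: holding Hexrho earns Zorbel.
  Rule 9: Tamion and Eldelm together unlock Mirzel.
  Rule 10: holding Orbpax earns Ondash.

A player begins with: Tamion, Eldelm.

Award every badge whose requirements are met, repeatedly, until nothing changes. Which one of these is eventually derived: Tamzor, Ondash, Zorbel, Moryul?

With Tamion and Eldelm, Mirzel is earned (Rule 9).
With Tamion and Mirzel, Yortal is earned (Rule 5).
With Yortal and Eldelm, Orbpax is earned (Rule 2).
With Orbpax, Ondash is earned (Rule 10).
No rule produces Moryul, and it is not given. Zorbel would need Hexrho (Rule 8), but Hexrho is never earned. Tamzor would need Moryul and Tamion (Rule 4), but Moryul is never earned.

Ondash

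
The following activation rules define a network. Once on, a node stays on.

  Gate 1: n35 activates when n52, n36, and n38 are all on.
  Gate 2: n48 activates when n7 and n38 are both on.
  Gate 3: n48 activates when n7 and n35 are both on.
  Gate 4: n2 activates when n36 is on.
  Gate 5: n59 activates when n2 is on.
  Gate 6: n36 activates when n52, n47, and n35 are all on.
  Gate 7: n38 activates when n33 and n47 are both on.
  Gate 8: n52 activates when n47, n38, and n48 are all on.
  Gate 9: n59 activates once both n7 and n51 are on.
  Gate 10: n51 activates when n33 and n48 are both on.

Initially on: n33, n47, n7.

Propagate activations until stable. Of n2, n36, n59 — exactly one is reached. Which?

n59

Gate 7: n33 and n47 on → n38 on.
n7 and n38 are on, so n48 activates (Gate 2).
Gate 10: n33 and n48 on → n51 on.
Gate 9: n7 and n51 on → n59 on.
n2 would need n36 (Gate 4), but n36 never turns on. n36 would need n52, n47, and n35 (Gate 6), but n35 never turns on.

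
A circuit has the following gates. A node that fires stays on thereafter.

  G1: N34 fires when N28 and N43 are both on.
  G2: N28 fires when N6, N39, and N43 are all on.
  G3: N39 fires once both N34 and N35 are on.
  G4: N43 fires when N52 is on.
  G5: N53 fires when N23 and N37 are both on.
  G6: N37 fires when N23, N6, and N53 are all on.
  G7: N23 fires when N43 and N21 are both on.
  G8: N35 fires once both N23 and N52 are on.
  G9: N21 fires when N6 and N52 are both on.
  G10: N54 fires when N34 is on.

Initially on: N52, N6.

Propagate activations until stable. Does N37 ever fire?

N37 would need N23, N6, and N53 (G6), but N53 never turns on.

No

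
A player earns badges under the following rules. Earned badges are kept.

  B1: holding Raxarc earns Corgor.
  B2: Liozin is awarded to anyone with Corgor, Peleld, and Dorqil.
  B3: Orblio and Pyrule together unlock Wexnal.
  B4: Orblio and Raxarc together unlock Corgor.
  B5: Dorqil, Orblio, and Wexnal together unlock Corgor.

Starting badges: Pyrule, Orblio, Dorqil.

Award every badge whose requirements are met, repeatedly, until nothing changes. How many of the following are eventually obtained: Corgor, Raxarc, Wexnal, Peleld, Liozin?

With Orblio and Pyrule, Wexnal is earned (B3).
With Dorqil, Orblio, and Wexnal, Corgor is earned (B5).
Corgor: reached.
No rule produces Raxarc, and it is not given.
Wexnal: reached.
No rule produces Peleld, and it is not given.
Liozin would need Corgor, Peleld, and Dorqil (B2), but Peleld is never earned.
Reached: Corgor and Wexnal — 2 of the 5.

2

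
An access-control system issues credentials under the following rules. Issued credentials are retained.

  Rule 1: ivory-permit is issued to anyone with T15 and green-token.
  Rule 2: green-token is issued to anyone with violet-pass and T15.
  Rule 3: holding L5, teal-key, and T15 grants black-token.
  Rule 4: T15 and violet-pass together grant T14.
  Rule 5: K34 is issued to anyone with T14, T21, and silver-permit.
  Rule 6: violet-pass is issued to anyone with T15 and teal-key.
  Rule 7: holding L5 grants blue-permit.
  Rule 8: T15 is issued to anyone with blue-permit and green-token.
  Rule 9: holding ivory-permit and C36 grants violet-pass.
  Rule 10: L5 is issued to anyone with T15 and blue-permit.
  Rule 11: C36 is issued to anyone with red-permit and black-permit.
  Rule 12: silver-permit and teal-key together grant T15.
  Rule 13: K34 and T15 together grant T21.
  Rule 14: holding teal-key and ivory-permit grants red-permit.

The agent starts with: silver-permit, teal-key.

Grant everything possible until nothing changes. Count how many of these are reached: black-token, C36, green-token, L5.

1

Holding silver-permit and teal-key grants T15 (Rule 12).
Holding T15 and teal-key grants violet-pass (Rule 6).
Holding violet-pass and T15 grants green-token (Rule 2).
black-token would need L5, teal-key, and T15 (Rule 3), but L5 is never granted.
C36 would need red-permit and black-permit (Rule 11), but black-permit is never granted.
green-token: reached.
L5 would need T15 and blue-permit (Rule 10), but blue-permit is never granted.
Reached: green-token — 1 of the 4.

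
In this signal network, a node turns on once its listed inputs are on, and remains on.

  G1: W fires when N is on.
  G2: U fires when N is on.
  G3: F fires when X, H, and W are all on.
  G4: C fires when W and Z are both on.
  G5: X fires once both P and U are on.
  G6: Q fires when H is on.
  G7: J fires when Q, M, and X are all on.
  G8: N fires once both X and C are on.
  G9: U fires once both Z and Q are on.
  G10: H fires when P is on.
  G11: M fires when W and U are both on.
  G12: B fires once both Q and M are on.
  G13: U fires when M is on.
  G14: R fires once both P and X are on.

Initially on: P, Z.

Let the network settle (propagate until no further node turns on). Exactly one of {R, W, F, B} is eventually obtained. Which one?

R

P is on, so H fires (G10).
G6: H on → Q on.
Z and Q are on, so U fires (G9).
G5: P and U on → X on.
G14: P and X on → R on.
W would need N (G1), but N never turns on. F would need X, H, and W (G3), but W never turns on. B would need Q and M (G12), but M never turns on.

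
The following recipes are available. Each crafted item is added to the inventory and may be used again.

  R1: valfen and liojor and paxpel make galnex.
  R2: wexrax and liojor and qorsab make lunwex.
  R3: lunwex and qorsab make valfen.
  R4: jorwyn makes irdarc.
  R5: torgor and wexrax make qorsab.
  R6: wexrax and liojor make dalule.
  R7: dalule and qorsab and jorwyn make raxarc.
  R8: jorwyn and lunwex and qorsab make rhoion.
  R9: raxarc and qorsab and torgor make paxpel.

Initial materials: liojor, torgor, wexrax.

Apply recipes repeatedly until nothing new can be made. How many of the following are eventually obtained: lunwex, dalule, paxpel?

2

Using R5, torgor and wexrax make qorsab.
Using R6, wexrax and liojor make dalule.
Using R2, wexrax, liojor, and qorsab make lunwex.
lunwex: reached.
dalule: reached.
paxpel would need raxarc, qorsab, and torgor (R9), but raxarc is never obtained.
Reached: lunwex and dalule — 2 of the 3.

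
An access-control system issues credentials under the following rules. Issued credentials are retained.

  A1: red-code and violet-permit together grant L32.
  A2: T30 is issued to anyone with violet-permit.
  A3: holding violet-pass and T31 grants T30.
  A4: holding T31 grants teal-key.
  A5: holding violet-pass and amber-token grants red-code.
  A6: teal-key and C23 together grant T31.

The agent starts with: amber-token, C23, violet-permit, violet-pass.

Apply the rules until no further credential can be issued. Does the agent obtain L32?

Holding violet-pass and amber-token grants red-code (A5).
Holding red-code and violet-permit grants L32 (A1).

Yes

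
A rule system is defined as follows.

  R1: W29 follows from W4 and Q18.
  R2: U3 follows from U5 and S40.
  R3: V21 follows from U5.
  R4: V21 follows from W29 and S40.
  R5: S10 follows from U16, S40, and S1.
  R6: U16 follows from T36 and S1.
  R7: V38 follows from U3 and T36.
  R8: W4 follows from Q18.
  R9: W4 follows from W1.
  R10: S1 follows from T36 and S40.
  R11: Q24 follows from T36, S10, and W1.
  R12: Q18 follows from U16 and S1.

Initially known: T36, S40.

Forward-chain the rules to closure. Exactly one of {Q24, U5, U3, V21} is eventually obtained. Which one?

T36 and S40 hold, so S1 follows (R10).
From T36 and S1, R6 gives U16.
From U16 and S1, R12 gives Q18.
From Q18, R8 gives W4.
From W4 and Q18, R1 gives W29.
W29 and S40 hold, so V21 follows (R4).
U3 would need U5 and S40 (R2), but U5 is never established. No rule produces U5, and it is not given. Q24 would need T36, S10, and W1 (R11), but W1 is never established.

V21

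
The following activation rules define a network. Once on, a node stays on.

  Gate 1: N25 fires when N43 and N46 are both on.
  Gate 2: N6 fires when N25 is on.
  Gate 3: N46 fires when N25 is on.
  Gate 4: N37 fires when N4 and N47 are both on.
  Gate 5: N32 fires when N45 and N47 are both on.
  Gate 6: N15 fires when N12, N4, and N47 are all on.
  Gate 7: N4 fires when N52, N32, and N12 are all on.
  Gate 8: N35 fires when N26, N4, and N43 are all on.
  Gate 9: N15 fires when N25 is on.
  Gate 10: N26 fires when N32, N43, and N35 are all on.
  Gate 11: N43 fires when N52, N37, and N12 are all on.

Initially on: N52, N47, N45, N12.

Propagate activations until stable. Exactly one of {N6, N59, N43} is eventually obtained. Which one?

N43

N45 and N47 are on, so N32 fires (Gate 5).
Gate 7: N52, N32, and N12 on → N4 on.
Gate 4: N4 and N47 on → N37 on.
Gate 11: N52, N37, and N12 on → N43 on.
N6 would need N25 (Gate 2), but N25 never turns on. No rule produces N59, and it is not given.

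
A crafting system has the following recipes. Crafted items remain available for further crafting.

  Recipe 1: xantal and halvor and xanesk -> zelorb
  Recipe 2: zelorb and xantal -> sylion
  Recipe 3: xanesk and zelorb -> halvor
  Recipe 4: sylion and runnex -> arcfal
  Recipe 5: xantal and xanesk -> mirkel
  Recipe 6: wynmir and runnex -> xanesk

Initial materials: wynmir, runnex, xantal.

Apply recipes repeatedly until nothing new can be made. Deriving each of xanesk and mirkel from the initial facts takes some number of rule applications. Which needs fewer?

xanesk

xanesk: Using Recipe 6, wynmir and runnex make xanesk. [1 rule application]
mirkel: Using Recipe 6, wynmir and runnex make xanesk. xantal and xanesk -> mirkel (Recipe 5). [2 rule applications]
xanesk needs fewer.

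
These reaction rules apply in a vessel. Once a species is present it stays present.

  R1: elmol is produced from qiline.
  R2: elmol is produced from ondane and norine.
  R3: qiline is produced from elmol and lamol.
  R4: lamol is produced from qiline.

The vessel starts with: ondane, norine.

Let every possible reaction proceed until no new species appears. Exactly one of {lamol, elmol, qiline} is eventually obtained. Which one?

elmol

ondane and norine present → elmol forms (R2).
qiline would need elmol and lamol (R3), but lamol never forms. lamol would need qiline (R4), but qiline never forms.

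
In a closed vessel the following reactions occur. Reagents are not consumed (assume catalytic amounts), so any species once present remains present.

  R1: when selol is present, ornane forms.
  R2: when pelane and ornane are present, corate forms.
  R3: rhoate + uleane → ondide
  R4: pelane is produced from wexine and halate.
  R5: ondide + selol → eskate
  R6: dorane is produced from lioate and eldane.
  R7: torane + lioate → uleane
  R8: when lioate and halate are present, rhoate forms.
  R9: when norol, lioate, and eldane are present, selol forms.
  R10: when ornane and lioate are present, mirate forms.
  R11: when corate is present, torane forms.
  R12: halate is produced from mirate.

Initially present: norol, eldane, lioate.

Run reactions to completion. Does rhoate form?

Yes

norol, lioate, and eldane present → selol forms (R9).
selol present → ornane forms (R1).
ornane and lioate present → mirate forms (R10).
mirate present → halate forms (R12).
lioate and halate present → rhoate forms (R8).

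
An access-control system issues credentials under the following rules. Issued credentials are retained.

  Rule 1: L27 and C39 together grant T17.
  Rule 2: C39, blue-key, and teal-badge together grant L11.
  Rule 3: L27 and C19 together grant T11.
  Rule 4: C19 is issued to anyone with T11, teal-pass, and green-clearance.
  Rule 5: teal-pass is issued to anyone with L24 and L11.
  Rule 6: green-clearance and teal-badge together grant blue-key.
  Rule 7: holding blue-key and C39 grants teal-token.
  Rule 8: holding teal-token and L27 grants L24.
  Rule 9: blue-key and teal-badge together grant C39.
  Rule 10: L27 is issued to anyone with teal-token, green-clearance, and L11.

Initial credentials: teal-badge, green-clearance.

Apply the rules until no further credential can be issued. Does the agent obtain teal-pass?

Holding green-clearance and teal-badge grants blue-key (Rule 6).
Holding blue-key and teal-badge grants C39 (Rule 9).
Holding blue-key and C39 grants teal-token (Rule 7).
Holding C39, blue-key, and teal-badge grants L11 (Rule 2).
Holding teal-token, green-clearance, and L11 grants L27 (Rule 10).
Holding teal-token and L27 grants L24 (Rule 8).
Holding L24 and L11 grants teal-pass (Rule 5).

Yes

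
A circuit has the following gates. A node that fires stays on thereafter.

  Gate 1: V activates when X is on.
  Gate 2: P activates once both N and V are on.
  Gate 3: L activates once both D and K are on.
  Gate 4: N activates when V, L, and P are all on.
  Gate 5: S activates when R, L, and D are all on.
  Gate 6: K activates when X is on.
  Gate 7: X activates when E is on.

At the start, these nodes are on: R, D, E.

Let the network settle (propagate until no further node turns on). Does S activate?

Yes

Gate 7: E on → X on.
Gate 6: X on → K on.
D and K are on, so L activates (Gate 3).
R, L, and D are on, so S activates (Gate 5).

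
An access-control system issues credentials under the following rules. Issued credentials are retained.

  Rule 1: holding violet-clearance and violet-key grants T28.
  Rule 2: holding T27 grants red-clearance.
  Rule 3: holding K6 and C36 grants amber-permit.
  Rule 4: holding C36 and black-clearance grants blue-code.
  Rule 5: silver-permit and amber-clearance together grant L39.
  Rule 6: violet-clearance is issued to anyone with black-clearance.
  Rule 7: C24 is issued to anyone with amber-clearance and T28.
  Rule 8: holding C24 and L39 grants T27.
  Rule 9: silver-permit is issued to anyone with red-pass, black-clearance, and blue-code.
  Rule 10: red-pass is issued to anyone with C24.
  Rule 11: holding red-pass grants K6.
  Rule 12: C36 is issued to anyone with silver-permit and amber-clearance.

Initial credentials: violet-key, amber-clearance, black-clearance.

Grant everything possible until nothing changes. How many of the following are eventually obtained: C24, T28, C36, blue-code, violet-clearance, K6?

4

Holding black-clearance grants violet-clearance (Rule 6).
Holding violet-clearance and violet-key grants T28 (Rule 1).
Holding amber-clearance and T28 grants C24 (Rule 7).
Holding C24 grants red-pass (Rule 10).
Holding red-pass grants K6 (Rule 11).
C24: reached.
T28: reached.
C36 would need silver-permit and amber-clearance (Rule 12), but silver-permit is never granted.
blue-code would need C36 and black-clearance (Rule 4), but C36 is never granted.
violet-clearance: reached.
K6: reached.
Reached: C24, T28, violet-clearance, and K6 — 4 of the 6.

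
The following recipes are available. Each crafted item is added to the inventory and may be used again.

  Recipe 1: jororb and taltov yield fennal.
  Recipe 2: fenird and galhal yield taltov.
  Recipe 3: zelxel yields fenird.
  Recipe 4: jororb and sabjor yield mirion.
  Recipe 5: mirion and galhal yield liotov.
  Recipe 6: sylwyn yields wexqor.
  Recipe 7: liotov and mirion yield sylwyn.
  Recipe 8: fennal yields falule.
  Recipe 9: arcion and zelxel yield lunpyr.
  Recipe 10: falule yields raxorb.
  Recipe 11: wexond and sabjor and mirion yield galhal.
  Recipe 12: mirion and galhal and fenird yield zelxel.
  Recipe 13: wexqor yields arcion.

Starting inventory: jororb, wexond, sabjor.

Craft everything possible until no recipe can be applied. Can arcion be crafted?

Yes

jororb and sabjor → mirion (Recipe 4).
wexond and sabjor and mirion → galhal (Recipe 11).
Using Recipe 5, mirion and galhal make liotov.
liotov and mirion → sylwyn (Recipe 7).
sylwyn → wexqor (Recipe 6).
Using Recipe 13, wexqor makes arcion.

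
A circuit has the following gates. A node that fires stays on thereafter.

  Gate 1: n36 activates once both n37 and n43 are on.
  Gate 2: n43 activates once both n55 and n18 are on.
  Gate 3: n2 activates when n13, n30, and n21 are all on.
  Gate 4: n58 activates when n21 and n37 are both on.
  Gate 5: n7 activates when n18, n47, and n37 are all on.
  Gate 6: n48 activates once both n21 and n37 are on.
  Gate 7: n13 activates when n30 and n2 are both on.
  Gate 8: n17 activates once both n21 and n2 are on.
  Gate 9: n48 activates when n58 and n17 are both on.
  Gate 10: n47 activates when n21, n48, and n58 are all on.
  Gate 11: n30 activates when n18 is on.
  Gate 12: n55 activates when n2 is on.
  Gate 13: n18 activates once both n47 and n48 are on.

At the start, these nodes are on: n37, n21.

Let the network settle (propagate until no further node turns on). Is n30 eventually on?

Gate 6: n21 and n37 on → n48 on.
n21 and n37 are on, so n58 activates (Gate 4).
n21, n48, and n58 are on, so n47 activates (Gate 10).
n47 and n48 are on, so n18 activates (Gate 13).
n18 is on, so n30 activates (Gate 11).

Yes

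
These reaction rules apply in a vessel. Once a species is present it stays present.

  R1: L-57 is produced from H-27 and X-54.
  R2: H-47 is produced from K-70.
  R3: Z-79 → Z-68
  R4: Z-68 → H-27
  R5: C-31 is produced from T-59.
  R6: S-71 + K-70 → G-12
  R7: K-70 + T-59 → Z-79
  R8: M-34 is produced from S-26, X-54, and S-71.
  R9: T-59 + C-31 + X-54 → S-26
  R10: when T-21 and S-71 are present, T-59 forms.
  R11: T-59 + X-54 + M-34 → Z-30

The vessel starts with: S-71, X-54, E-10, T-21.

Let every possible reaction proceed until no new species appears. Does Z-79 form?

No

Z-79 would need K-70 and T-59 (R7), but K-70 never forms.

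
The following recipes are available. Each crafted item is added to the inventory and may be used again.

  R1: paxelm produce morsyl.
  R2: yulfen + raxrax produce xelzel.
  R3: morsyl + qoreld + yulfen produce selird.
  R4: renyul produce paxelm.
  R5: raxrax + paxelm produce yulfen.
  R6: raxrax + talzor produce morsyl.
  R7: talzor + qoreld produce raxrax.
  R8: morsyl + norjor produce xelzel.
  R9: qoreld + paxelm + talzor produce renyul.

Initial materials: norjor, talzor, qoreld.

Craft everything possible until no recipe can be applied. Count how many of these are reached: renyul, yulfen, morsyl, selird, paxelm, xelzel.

Using R7, talzor and qoreld make raxrax.
Using R6, raxrax and talzor make morsyl.
morsyl + norjor → xelzel (R8).
renyul would need qoreld, paxelm, and talzor (R9), but paxelm is never obtained.
yulfen would need raxrax and paxelm (R5), but paxelm is never obtained.
morsyl: reached.
selird would need morsyl, qoreld, and yulfen (R3), but yulfen is never obtained.
paxelm would need renyul (R4), but renyul is never obtained.
xelzel: reached.
Reached: morsyl and xelzel — 2 of the 6.

2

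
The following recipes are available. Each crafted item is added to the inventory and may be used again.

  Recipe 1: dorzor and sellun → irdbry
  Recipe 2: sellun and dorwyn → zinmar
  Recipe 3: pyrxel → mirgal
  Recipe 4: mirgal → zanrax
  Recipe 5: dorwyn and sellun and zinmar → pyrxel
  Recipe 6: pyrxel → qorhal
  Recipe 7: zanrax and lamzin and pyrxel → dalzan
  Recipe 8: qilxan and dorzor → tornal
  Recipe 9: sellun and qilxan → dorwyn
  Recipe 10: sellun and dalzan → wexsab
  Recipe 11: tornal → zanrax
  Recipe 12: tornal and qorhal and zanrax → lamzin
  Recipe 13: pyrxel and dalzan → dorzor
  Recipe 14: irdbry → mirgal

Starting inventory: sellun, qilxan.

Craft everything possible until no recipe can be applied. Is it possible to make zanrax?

Yes

sellun and qilxan → dorwyn (Recipe 9).
Using Recipe 2, sellun and dorwyn make zinmar.
Using Recipe 5, dorwyn, sellun, and zinmar make pyrxel.
Using Recipe 3, pyrxel makes mirgal.
mirgal → zanrax (Recipe 4).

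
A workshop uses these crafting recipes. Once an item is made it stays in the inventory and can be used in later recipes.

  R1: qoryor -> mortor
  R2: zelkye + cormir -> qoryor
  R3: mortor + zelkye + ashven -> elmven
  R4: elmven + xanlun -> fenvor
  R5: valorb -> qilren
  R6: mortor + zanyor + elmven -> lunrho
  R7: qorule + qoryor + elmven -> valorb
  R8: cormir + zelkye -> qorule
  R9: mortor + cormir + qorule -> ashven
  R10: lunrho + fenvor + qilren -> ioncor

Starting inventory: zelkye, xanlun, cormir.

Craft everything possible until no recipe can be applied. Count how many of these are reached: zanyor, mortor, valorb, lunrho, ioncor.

Using R2, zelkye and cormir make qoryor.
Using R8, cormir and zelkye make qorule.
qoryor -> mortor (R1).
Using R9, mortor, cormir, and qorule make ashven.
Using R3, mortor, zelkye, and ashven make elmven.
qorule + qoryor + elmven -> valorb (R7).
No rule produces zanyor, and it is not given.
mortor: reached.
valorb: reached.
lunrho would need mortor, zanyor, and elmven (R6), but zanyor is never obtained.
ioncor would need lunrho, fenvor, and qilren (R10), but lunrho is never obtained.
Reached: mortor and valorb — 2 of the 5.

2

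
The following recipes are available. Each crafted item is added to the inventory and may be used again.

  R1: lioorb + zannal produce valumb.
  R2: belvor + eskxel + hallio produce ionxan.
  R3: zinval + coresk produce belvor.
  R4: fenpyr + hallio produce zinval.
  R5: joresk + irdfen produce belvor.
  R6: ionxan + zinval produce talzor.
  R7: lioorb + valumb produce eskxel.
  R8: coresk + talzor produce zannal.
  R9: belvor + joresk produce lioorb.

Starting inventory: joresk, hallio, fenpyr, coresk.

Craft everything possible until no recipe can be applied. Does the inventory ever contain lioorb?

Yes

Using R4, fenpyr and hallio make zinval.
zinval + coresk → belvor (R3).
Using R9, belvor and joresk make lioorb.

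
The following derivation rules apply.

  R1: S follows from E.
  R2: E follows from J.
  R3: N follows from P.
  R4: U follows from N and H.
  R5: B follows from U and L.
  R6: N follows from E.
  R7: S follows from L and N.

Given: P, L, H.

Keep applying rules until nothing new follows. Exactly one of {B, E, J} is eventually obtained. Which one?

P holds, so N follows (R3).
From N and H, R4 gives U.
From U and L, R5 gives B.
No rule produces J, and it is not given. E would need J (R2), but J is never established.

B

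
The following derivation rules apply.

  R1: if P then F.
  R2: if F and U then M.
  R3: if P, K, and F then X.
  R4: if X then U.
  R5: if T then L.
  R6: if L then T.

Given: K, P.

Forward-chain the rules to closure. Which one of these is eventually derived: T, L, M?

M

P holds, so F follows (R1).
P, K, and F hold, so X follows (R3).
From X, R4 gives U.
F and U hold, so M follows (R2).
T would need L (R6), but L is never established. L would need T (R5), but T is never established.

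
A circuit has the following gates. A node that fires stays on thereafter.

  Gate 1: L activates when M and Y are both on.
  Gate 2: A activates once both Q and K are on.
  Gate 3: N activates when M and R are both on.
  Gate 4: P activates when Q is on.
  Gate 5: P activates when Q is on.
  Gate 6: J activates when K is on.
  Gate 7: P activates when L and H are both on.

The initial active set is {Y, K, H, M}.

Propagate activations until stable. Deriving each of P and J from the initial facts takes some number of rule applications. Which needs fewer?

J: K is on, so J activates (Gate 6). [1 rule application]
P: Gate 1: M and Y on → L on. L and H are on, so P activates (Gate 7). [2 rule applications]
J needs fewer.

J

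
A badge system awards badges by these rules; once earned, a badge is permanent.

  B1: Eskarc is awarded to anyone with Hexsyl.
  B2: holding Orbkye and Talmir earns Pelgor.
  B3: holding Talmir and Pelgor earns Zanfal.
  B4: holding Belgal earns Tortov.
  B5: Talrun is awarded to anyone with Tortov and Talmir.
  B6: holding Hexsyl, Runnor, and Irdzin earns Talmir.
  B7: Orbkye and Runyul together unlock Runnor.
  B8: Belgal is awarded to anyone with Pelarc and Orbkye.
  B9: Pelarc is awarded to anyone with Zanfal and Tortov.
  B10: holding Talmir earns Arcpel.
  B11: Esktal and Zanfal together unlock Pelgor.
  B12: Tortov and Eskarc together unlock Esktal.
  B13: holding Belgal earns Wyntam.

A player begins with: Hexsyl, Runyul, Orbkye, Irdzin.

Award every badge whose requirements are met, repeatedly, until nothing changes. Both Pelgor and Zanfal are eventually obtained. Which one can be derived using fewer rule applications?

Pelgor

Pelgor: With Orbkye and Runyul, Runnor is earned (B7). With Hexsyl, Runnor, and Irdzin, Talmir is earned (B6). With Orbkye and Talmir, Pelgor is earned (B2). [3 rule applications]
Zanfal: With Orbkye and Runyul, Runnor is earned (B7). With Hexsyl, Runnor, and Irdzin, Talmir is earned (B6). With Orbkye and Talmir, Pelgor is earned (B2). With Talmir and Pelgor, Zanfal is earned (B3). [4 rule applications]
Pelgor needs fewer.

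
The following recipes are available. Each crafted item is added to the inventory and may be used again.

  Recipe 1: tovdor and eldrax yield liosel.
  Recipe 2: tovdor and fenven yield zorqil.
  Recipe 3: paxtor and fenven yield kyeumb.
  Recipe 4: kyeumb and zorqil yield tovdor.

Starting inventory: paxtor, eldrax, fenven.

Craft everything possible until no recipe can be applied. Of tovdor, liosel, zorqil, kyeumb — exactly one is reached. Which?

paxtor and fenven → kyeumb (Recipe 3).
tovdor would need kyeumb and zorqil (Recipe 4), but zorqil is never obtained. liosel would need tovdor and eldrax (Recipe 1), but tovdor is never obtained. zorqil would need tovdor and fenven (Recipe 2), but tovdor is never obtained.

kyeumb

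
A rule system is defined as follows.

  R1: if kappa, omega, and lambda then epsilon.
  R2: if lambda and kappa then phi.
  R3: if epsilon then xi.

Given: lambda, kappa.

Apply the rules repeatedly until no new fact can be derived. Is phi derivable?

Yes

lambda and kappa hold, so phi follows (R2).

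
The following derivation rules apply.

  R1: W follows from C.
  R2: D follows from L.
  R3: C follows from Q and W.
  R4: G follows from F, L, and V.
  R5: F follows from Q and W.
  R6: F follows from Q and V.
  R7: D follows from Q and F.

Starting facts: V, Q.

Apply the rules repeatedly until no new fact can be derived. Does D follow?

From Q and V, R6 gives F.
From Q and F, R7 gives D.

Yes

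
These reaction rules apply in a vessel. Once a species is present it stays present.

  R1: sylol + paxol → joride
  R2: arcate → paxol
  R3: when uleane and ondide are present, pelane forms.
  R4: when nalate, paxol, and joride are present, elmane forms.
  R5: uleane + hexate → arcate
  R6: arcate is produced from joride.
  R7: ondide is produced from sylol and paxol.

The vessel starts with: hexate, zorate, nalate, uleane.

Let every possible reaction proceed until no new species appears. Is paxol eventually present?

uleane and hexate present → arcate forms (R5).
arcate present → paxol forms (R2).

Yes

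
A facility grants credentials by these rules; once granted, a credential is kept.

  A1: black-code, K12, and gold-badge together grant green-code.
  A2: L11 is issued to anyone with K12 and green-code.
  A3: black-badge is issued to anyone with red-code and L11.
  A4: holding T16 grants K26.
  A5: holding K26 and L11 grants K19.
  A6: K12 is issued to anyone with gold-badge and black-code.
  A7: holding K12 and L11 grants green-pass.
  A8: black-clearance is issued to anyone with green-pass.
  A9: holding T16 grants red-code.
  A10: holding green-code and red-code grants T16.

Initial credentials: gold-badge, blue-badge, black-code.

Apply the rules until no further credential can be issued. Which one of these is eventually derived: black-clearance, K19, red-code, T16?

Holding gold-badge and black-code grants K12 (A6).
Holding black-code, K12, and gold-badge grants green-code (A1).
Holding K12 and green-code grants L11 (A2).
Holding K12 and L11 grants green-pass (A7).
Holding green-pass grants black-clearance (A8).
T16 would need green-code and red-code (A10), but red-code is never granted. red-code would need T16 (A9), but T16 is never granted. K19 would need K26 and L11 (A5), but K26 is never granted.

black-clearance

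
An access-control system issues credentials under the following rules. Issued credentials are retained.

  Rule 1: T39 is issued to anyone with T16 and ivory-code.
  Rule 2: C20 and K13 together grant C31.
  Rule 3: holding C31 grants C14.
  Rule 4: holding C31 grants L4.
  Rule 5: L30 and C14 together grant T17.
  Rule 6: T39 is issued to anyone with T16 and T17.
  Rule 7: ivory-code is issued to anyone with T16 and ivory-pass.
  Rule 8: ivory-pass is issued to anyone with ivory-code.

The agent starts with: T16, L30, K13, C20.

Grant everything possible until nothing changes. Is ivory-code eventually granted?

ivory-code would need T16 and ivory-pass (Rule 7), but ivory-pass is never granted.

No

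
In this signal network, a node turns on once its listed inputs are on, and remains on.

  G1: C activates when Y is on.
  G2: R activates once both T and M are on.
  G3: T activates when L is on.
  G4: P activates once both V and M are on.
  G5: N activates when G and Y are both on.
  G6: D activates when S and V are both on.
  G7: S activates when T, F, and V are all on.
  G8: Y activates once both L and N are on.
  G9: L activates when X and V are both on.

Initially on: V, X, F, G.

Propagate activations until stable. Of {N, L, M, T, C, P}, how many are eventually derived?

X and V are on, so L activates (G9).
G3: L on → T on.
N would need G and Y (G5), but Y never turns on.
L: reached.
No rule produces M, and it is not given.
T: reached.
C would need Y (G1), but Y never turns on.
P would need V and M (G4), but M never turns on.
Reached: L and T — 2 of the 6.

2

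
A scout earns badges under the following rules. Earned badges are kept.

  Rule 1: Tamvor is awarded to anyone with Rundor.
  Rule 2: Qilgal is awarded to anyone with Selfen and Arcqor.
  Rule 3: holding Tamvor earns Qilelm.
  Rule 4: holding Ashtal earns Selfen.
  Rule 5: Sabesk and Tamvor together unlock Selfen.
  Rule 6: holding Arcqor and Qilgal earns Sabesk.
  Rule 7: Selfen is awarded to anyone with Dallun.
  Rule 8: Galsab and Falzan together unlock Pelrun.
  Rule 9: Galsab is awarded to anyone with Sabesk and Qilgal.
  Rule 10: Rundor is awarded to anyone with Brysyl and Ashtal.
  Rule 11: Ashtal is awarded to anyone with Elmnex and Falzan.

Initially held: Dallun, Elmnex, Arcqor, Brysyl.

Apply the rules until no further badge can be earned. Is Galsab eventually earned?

Yes

With Dallun, Selfen is earned (Rule 7).
With Selfen and Arcqor, Qilgal is earned (Rule 2).
With Arcqor and Qilgal, Sabesk is earned (Rule 6).
With Sabesk and Qilgal, Galsab is earned (Rule 9).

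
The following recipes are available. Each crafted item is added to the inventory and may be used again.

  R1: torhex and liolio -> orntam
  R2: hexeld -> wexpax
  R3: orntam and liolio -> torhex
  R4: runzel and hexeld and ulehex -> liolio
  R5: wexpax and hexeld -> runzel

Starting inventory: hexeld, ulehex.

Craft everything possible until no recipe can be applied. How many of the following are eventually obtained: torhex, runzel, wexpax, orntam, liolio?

3

hexeld -> wexpax (R2).
wexpax and hexeld -> runzel (R5).
Using R4, runzel, hexeld, and ulehex make liolio.
torhex would need orntam and liolio (R3), but orntam is never obtained.
runzel: reached.
wexpax: reached.
orntam would need torhex and liolio (R1), but torhex is never obtained.
liolio: reached.
Reached: runzel, wexpax, and liolio — 3 of the 5.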